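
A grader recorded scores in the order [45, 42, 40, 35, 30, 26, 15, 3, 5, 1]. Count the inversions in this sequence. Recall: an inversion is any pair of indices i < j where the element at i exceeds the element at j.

44

Sweep left to right; for each value list the smaller values that follow it:
45: 9
42: 8
40: 7
35: 6
30: 5
26: 4
15: 3
3: 1
5: 1
1: 0
Sum: 9 + 8 + 7 + 6 + 5 + 4 + 3 + 1 + 1 + 0 = 44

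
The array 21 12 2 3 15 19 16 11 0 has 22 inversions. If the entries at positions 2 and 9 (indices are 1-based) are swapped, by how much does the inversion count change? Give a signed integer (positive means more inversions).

-7

Positions 2 and 9 hold 12 and 0; after swapping, the array is [21, 0, 2, 3, 15, 19, 16, 11, 12].
Element-by-element contributions:
21: 8
0: 0
2: 0
3: 0
15: 2
19: 3
16: 2
11: 0
12: 0
Sum: 8 + 0 + 0 + 0 + 2 + 3 + 2 + 0 + 0 = 15
Change: 15 − 22 = -7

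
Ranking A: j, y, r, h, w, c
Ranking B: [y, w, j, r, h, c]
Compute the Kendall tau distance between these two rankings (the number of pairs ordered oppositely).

4

Assign each item its position (1..6) in the first ordering, then rewrite the second ordering as that position sequence:
positions: j→1, y→2, r→3, h→4, w→5, c→6
second ordering as positions: [2, 5, 1, 3, 4, 6]
Discordant pairs = inversions in this position sequence.
2: 1 → 1
5: 1, 3, 4 → 3
1: 0
3: 0
4: 0
6: 0
Total: 1 + 3 + 0 + 0 + 0 + 0 = 4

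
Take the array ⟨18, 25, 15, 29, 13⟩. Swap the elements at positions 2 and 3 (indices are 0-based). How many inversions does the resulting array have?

Inversions: 7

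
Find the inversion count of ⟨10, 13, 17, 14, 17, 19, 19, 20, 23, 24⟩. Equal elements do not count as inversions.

1

Element-by-element contributions:
10: 0
13: 0
17: 1
14: 0
17: 0
19: 0
19: 0
20: 0
23: 0
24: 0
Sum: 0 + 0 + 1 + 0 + 0 + 0 + 0 + 0 + 0 + 0 = 1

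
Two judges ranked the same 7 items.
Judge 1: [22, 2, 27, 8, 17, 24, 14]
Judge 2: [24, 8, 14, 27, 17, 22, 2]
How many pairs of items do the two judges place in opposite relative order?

16

Assign each item its position (1..7) in the first ordering, then rewrite the second ordering as that position sequence:
positions: 22→1, 2→2, 27→3, 8→4, 17→5, 24→6, 14→7
second ordering as positions: [6, 4, 7, 3, 5, 1, 2]
Discordant pairs = inversions in this position sequence.
6: 4, 3, 5, 1, 2 → 5
4: 3, 1, 2 → 3
7: 3, 5, 1, 2 → 4
3: 1, 2 → 2
5: 1, 2 → 2
1: 0
2: 0
Total: 5 + 3 + 4 + 2 + 2 + 0 + 0 = 16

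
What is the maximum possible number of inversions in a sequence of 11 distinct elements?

The maximum occurs when the array is in strictly decreasing order: every one of the C(11, 2) pairs is inverted.
C(11, 2) = 11·10/2 = 55

55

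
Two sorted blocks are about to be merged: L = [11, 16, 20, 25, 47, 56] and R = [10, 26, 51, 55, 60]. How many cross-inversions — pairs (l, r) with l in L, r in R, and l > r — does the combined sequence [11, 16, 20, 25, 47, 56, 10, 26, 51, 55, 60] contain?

For each element r of the right run, count left-run elements greater than r:
r = 10: 11, 16, 20, 25, 47, 56 → 6
r = 26: 47, 56 → 2
r = 51: 56 → 1
r = 55: 56 → 1
r = 60: none → 0
Cross-inversions: 6 + 2 + 1 + 1 + 0 = 10

10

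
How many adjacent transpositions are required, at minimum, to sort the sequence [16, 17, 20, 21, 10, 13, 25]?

There are 8 adjacent swaps.

Minimum adjacent swaps = number of inversions (each swap of adjacent out-of-order elements removes one inversion and no swap can remove more).
Count inversions — for each element, later elements that are smaller:
16: 10, 13 → 2
17: 10, 13 → 2
20: 10, 13 → 2
21: 10, 13 → 2
10: none → 0
13: none → 0
25: none → 0
Total inversions: 2 + 2 + 2 + 2 + 0 + 0 + 0 = 8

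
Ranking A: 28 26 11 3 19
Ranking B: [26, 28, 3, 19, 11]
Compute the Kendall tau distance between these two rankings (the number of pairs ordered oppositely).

Assign each item its position (1..5) in the first ordering, then rewrite the second ordering as that position sequence:
positions: 28→1, 26→2, 11→3, 3→4, 19→5
second ordering as positions: [2, 1, 4, 5, 3]
Discordant pairs = inversions in this position sequence.
2: 1 → 1
1: 0
4: 3 → 1
5: 3 → 1
3: 0
Total: 1 + 0 + 1 + 1 + 0 = 3

3 discordant pairs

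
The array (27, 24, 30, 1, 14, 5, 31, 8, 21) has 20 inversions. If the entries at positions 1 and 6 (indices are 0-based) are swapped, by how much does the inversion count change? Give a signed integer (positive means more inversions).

Positions 1 and 6 hold 24 and 31; after swapping, the array is [27, 31, 30, 1, 14, 5, 24, 8, 21].
Count, for each position, how many later elements it exceeds:
27 → 1, 14, 5, 24, 8, 21 → 6
31 → 30, 1, 14, 5, 24, 8, 21 → 7
30 → 1, 14, 5, 24, 8, 21 → 6
1 → none → 0
14 → 5, 8 → 2
5 → none → 0
24 → 8, 21 → 2
8 → none → 0
21 → none → 0
Sum: 6 + 7 + 6 + 0 + 2 + 0 + 2 + 0 + 0 = 23
Change: 23 − 20 = +3

+3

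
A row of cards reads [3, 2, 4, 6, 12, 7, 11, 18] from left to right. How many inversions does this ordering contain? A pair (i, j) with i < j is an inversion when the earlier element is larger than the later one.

Element-by-element contributions:
3 → 2 → 1
2 → none → 0
4 → none → 0
6 → none → 0
12 → 7, 11 → 2
7 → none → 0
11 → none → 0
18 → none → 0
Sum: 1 + 0 + 0 + 0 + 2 + 0 + 0 + 0 = 3

3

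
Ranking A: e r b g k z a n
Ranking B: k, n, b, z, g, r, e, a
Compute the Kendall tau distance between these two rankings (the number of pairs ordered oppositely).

18 discordant pairs

Assign each item its position (1..8) in the first ordering, then rewrite the second ordering as that position sequence:
positions: e→1, r→2, b→3, g→4, k→5, z→6, a→7, n→8
second ordering as positions: [5, 8, 3, 6, 4, 2, 1, 7]
Discordant pairs = inversions in this position sequence.
5: 3, 4, 2, 1 → 4
8: 3, 6, 4, 2, 1, 7 → 6
3: 2, 1 → 2
6: 4, 2, 1 → 3
4: 2, 1 → 2
2: 1 → 1
1: 0
7: 0
Total: 4 + 6 + 2 + 3 + 2 + 1 + 0 + 0 = 18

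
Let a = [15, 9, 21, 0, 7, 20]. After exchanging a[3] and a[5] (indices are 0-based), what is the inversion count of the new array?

There are 11 inversions.

Positions 3 and 5 hold 0 and 20; after swapping, the array is [15, 9, 21, 20, 7, 0].
Element-by-element contributions:
15 → 9, 7, 0 → 3
9 → 7, 0 → 2
21 → 20, 7, 0 → 3
20 → 7, 0 → 2
7 → 0 → 1
0 → none → 0
Sum: 3 + 2 + 3 + 2 + 1 + 0 = 11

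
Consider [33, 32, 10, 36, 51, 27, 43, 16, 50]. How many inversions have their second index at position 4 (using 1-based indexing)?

The element at index 4 is 36.
Elements before it: 33, 32, 10
None of them are larger than 36.

0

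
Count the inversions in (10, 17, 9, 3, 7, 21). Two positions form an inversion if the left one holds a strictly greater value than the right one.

8

Count, for each position, how many later elements it exceeds:
10 → 9, 3, 7 → 3
17 → 9, 3, 7 → 3
9 → 3, 7 → 2
3 → none → 0
7 → none → 0
21 → none → 0
Sum: 3 + 3 + 2 + 0 + 0 + 0 = 8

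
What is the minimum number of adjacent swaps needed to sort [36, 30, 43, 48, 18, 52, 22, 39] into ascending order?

Minimum adjacent swaps = number of inversions (each swap of adjacent out-of-order elements removes one inversion and no swap can remove more).
Count inversions — for each element, later elements that are smaller:
36: 30, 18, 22 → 3
30: 18, 22 → 2
43: 18, 22, 39 → 3
48: 18, 22, 39 → 3
18: none → 0
52: 22, 39 → 2
22: none → 0
39: none → 0
Total inversions: 3 + 2 + 3 + 3 + 0 + 2 + 0 + 0 = 13

13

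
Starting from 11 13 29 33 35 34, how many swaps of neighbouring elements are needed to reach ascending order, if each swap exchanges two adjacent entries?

Minimum adjacent swaps = number of inversions (each swap of adjacent out-of-order elements removes one inversion and no swap can remove more).
Count inversions — for each element, later elements that are smaller:
11: none → 0
13: none → 0
29: none → 0
33: none → 0
35: 34 → 1
34: none → 0
Total inversions: 0 + 0 + 0 + 0 + 1 + 0 = 1

1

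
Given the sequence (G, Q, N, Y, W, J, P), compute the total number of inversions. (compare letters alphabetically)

9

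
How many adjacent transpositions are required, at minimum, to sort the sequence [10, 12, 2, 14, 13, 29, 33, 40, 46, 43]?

Minimum adjacent swaps = number of inversions (each swap of adjacent out-of-order elements removes one inversion and no swap can remove more).
Count inversions — for each element, later elements that are smaller:
10: 2 → 1
12: 2 → 1
2: none → 0
14: 13 → 1
13: none → 0
29: none → 0
33: none → 0
40: none → 0
46: 43 → 1
43: none → 0
Total inversions: 1 + 1 + 0 + 1 + 0 + 0 + 0 + 0 + 1 + 0 = 4

4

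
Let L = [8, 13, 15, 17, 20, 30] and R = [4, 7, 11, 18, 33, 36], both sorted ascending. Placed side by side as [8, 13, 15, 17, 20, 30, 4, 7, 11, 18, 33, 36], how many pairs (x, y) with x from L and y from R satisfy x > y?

For each element r of the right run, count left-run elements greater than r:
r = 4: 8, 13, 15, 17, 20, 30 → 6
r = 7: 8, 13, 15, 17, 20, 30 → 6
r = 11: 13, 15, 17, 20, 30 → 5
r = 18: 20, 30 → 2
r = 33: none → 0
r = 36: none → 0
Cross-inversions: 6 + 6 + 5 + 2 + 0 + 0 = 19

19 split inversions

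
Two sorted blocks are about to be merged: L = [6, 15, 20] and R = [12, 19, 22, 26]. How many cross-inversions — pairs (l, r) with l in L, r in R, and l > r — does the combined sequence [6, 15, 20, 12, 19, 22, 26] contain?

Take each right-half value and tally the left-half values above it:
r = 12: 15, 20 → 2
r = 19: 20 → 1
r = 22: none → 0
r = 26: none → 0
Cross-inversions: 2 + 1 + 0 + 0 = 3

3 split inversions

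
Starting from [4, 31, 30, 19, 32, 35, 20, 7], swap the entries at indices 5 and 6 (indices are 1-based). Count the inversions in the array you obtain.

14 inversions

Positions 5 and 6 hold 32 and 35; after swapping, the array is [4, 31, 30, 19, 35, 32, 20, 7].
Count, for each position, how many later elements it exceeds:
4 → none → 0
31 → 30, 19, 20, 7 → 4
30 → 19, 20, 7 → 3
19 → 7 → 1
35 → 32, 20, 7 → 3
32 → 20, 7 → 2
20 → 7 → 1
7 → none → 0
Sum: 0 + 4 + 3 + 1 + 3 + 2 + 1 + 0 = 14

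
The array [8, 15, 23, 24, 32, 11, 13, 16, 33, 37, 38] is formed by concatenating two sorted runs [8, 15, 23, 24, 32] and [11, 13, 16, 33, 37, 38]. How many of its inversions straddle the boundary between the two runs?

Cross-inversions: 11

Count, for every r in R, how many entries of L exceed r:
r = 11: 15, 23, 24, 32 → 4
r = 13: 15, 23, 24, 32 → 4
r = 16: 23, 24, 32 → 3
r = 33: none → 0
r = 37: none → 0
r = 38: none → 0
Cross-inversions: 4 + 4 + 3 + 0 + 0 + 0 = 11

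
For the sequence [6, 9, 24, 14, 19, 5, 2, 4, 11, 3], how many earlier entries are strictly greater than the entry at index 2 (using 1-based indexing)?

The element at index 2 is 9.
Elements before it: 6
None of them are larger than 9.

0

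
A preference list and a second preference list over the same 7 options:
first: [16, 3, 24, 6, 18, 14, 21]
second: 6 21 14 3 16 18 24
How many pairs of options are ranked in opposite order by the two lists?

14 pairs

Assign each item its position (1..7) in the first ordering, then rewrite the second ordering as that position sequence:
positions: 16→1, 3→2, 24→3, 6→4, 18→5, 14→6, 21→7
second ordering as positions: [4, 7, 6, 2, 1, 5, 3]
Discordant pairs = inversions in this position sequence.
4: 2, 1, 3 → 3
7: 6, 2, 1, 5, 3 → 5
6: 2, 1, 5, 3 → 4
2: 1 → 1
1: 0
5: 3 → 1
3: 0
Total: 3 + 5 + 4 + 1 + 0 + 1 + 0 = 14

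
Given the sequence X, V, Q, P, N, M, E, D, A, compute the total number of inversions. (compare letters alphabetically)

36 inversions

Sweep left to right; for each value list the smaller values that follow it:
X → V, Q, P, N, M, E, D, A → 8
V → Q, P, N, M, E, D, A → 7
Q → P, N, M, E, D, A → 6
P → N, M, E, D, A → 5
N → M, E, D, A → 4
M → E, D, A → 3
E → D, A → 2
D → A → 1
A → none → 0
Sum: 8 + 7 + 6 + 5 + 4 + 3 + 2 + 1 + 0 = 36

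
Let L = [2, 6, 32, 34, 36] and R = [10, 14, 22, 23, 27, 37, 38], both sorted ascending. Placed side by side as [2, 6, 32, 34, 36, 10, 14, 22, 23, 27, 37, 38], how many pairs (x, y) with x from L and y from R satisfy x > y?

Count, for every r in R, how many entries of L exceed r:
r = 10: 32, 34, 36 → 3
r = 14: 32, 34, 36 → 3
r = 22: 32, 34, 36 → 3
r = 23: 32, 34, 36 → 3
r = 27: 32, 34, 36 → 3
r = 37: none → 0
r = 38: none → 0
Cross-inversions: 3 + 3 + 3 + 3 + 3 + 0 + 0 = 15

15 cross-inversions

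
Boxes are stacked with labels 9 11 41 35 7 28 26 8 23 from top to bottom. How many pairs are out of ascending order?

Inversions: 20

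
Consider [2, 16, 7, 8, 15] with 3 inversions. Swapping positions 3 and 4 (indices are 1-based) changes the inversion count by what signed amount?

Positions 3 and 4 hold 7 and 8; after swapping, the array is [2, 16, 8, 7, 15].
Element-by-element contributions:
2: 0
16: 3
8: 1
7: 0
15: 0
Sum: 0 + 3 + 1 + 0 + 0 = 4
Change: 4 − 3 = +1

+1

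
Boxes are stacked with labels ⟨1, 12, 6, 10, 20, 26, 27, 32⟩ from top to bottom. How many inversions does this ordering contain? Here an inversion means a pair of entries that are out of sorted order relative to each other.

Count, for each position, how many later elements it exceeds:
1 → none → 0
12 → 6, 10 → 2
6 → none → 0
10 → none → 0
20 → none → 0
26 → none → 0
27 → none → 0
32 → none → 0
Sum: 0 + 2 + 0 + 0 + 0 + 0 + 0 + 0 = 2

2 inversions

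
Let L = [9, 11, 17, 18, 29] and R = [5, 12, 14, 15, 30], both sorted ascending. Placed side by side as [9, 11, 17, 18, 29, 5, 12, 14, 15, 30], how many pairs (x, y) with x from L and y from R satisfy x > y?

Take each right-half value and tally the left-half values above it:
r = 5: 9, 11, 17, 18, 29 → 5
r = 12: 17, 18, 29 → 3
r = 14: 17, 18, 29 → 3
r = 15: 17, 18, 29 → 3
r = 30: none → 0
Cross-inversions: 5 + 3 + 3 + 3 + 0 = 14

14 split inversions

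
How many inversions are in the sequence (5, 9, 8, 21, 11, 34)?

There are 2 out-of-order pairs.

Listing every pair i<j with a[i]>a[j] (using 1-based positions):
(2,3): 9 > 8
(4,5): 21 > 11
That's 2 pairs.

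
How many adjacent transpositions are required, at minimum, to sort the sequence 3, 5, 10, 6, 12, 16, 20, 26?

The minimum number of adjacent swaps to sort an array equals its inversion count, since every such swap removes exactly one inversion.
Count inversions — for each element, later elements that are smaller:
3: none → 0
5: none → 0
10: 6 → 1
6: none → 0
12: none → 0
16: none → 0
20: none → 0
26: none → 0
Total inversions: 0 + 0 + 1 + 0 + 0 + 0 + 0 + 0 = 1

There is 1 adjacent swap.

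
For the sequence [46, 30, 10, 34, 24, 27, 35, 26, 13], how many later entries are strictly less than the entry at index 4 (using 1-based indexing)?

4 such elements

The element at index 4 is 34.
Elements after it: 24, 27, 35, 26, 13
Those smaller than 34: 24, 27, 26, 13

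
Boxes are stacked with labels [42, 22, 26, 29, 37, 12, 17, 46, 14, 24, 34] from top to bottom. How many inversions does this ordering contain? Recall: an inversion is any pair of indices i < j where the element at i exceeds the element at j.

Sweep left to right; for each value list the smaller values that follow it:
42: 9
22: 3
26: 4
29: 4
37: 5
12: 0
17: 1
46: 3
14: 0
24: 0
34: 0
Sum: 9 + 3 + 4 + 4 + 5 + 0 + 1 + 3 + 0 + 0 + 0 = 29

29 inversions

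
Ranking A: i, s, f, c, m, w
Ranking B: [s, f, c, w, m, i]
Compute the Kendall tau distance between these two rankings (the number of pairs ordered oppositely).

Assign each item its position (1..6) in the first ordering, then rewrite the second ordering as that position sequence:
positions: i→1, s→2, f→3, c→4, m→5, w→6
second ordering as positions: [2, 3, 4, 6, 5, 1]
Discordant pairs = inversions in this position sequence.
2: 1 → 1
3: 1 → 1
4: 1 → 1
6: 5, 1 → 2
5: 1 → 1
1: 0
Total: 1 + 1 + 1 + 2 + 1 + 0 = 6

Discordant pairs: 6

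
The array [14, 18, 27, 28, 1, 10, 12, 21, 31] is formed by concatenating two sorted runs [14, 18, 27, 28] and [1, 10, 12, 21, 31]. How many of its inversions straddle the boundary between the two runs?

Take each right-half value and tally the left-half values above it:
r = 1: 14, 18, 27, 28 → 4
r = 10: 14, 18, 27, 28 → 4
r = 12: 14, 18, 27, 28 → 4
r = 21: 27, 28 → 2
r = 31: none → 0
Cross-inversions: 4 + 4 + 4 + 2 + 0 = 14

14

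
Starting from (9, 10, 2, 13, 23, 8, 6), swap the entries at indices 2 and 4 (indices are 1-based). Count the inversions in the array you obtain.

Positions 2 and 4 hold 10 and 13; after swapping, the array is [9, 13, 2, 10, 23, 8, 6].
For each element, count later entries that are smaller:
9: 3
13: 4
2: 0
10: 2
23: 2
8: 1
6: 0
Sum: 3 + 4 + 0 + 2 + 2 + 1 + 0 = 12

12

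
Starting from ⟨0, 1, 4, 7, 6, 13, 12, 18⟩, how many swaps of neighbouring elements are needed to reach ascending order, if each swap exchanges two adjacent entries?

2

Each adjacent swap fixes exactly one inversion, so the minimum swap count equals the number of inversions.
Count inversions — for each element, later elements that are smaller:
0: none → 0
1: none → 0
4: none → 0
7: 6 → 1
6: none → 0
13: 12 → 1
12: none → 0
18: none → 0
Total inversions: 0 + 0 + 0 + 1 + 0 + 1 + 0 + 0 = 2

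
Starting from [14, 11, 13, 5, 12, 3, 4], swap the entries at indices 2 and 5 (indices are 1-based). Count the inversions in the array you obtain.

18

Positions 2 and 5 hold 11 and 12; after swapping, the array is [14, 12, 13, 5, 11, 3, 4].
Element-by-element contributions:
14: 6
12: 4
13: 4
5: 2
11: 2
3: 0
4: 0
Sum: 6 + 4 + 4 + 2 + 2 + 0 + 0 = 18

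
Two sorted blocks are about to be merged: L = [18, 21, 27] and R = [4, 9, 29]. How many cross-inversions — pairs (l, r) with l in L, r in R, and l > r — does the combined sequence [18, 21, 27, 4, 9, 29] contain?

6 split inversions

Count, for every r in R, how many entries of L exceed r:
r = 4: 18, 21, 27 → 3
r = 9: 18, 21, 27 → 3
r = 29: none → 0
Cross-inversions: 3 + 3 + 0 = 6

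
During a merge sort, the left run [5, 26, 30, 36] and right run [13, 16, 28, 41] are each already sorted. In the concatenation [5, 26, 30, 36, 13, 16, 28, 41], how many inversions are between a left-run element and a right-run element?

8

Count, for every r in R, how many entries of L exceed r:
r = 13: 26, 30, 36 → 3
r = 16: 26, 30, 36 → 3
r = 28: 30, 36 → 2
r = 41: none → 0
Cross-inversions: 3 + 3 + 2 + 0 = 8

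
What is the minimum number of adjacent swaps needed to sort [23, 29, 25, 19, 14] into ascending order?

Each adjacent swap fixes exactly one inversion, so the minimum swap count equals the number of inversions.
Count inversions — for each element, later elements that are smaller:
23: 19, 14 → 2
29: 25, 19, 14 → 3
25: 19, 14 → 2
19: 14 → 1
14: none → 0
Total inversions: 2 + 3 + 2 + 1 + 0 = 8

Adjacent swaps: 8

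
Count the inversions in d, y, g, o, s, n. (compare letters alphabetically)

6

Element-by-element contributions:
d → none → 0
y → g, o, s, n → 4
g → none → 0
o → n → 1
s → n → 1
n → none → 0
Sum: 0 + 4 + 0 + 1 + 1 + 0 = 6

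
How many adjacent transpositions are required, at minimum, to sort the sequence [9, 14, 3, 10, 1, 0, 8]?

Swaps: 15

The minimum number of adjacent swaps to sort an array equals its inversion count, since every such swap removes exactly one inversion.
Count inversions — for each element, later elements that are smaller:
9: 3, 1, 0, 8 → 4
14: 3, 10, 1, 0, 8 → 5
3: 1, 0 → 2
10: 1, 0, 8 → 3
1: 0 → 1
0: none → 0
8: none → 0
Total inversions: 4 + 5 + 2 + 3 + 1 + 0 + 0 = 15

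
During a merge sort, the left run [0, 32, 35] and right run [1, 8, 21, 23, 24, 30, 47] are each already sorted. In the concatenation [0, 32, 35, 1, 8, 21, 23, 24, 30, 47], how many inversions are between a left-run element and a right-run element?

Take each right-half value and tally the left-half values above it:
r = 1: 32, 35 → 2
r = 8: 32, 35 → 2
r = 21: 32, 35 → 2
r = 23: 32, 35 → 2
r = 24: 32, 35 → 2
r = 30: 32, 35 → 2
r = 47: none → 0
Cross-inversions: 2 + 2 + 2 + 2 + 2 + 2 + 0 = 12

12 cross-inversions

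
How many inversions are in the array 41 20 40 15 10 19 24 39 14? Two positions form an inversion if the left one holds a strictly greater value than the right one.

For each element, count later entries that are smaller:
41: 8
20: 4
40: 6
15: 2
10: 0
19: 1
24: 1
39: 1
14: 0
Sum: 8 + 4 + 6 + 2 + 0 + 1 + 1 + 1 + 0 = 23

23 out-of-order pairs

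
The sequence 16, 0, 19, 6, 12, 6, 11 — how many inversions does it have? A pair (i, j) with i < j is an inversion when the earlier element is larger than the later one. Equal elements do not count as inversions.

Count, for each position, how many later elements it exceeds:
16: 5
0: 0
19: 4
6: 0
12: 2
6: 0
11: 0
Sum: 5 + 0 + 4 + 0 + 2 + 0 + 0 = 11

Inversions: 11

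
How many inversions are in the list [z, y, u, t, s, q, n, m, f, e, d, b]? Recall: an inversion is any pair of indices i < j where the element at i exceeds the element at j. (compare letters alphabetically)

Element-by-element contributions:
z → y, u, t, s, q, n, m, f, e, d, b → 11
y → u, t, s, q, n, m, f, e, d, b → 10
u → t, s, q, n, m, f, e, d, b → 9
t → s, q, n, m, f, e, d, b → 8
s → q, n, m, f, e, d, b → 7
q → n, m, f, e, d, b → 6
n → m, f, e, d, b → 5
m → f, e, d, b → 4
f → e, d, b → 3
e → d, b → 2
d → b → 1
b → none → 0
Sum: 11 + 10 + 9 + 8 + 7 + 6 + 5 + 4 + 3 + 2 + 1 + 0 = 66

There are 66 out-of-order pairs.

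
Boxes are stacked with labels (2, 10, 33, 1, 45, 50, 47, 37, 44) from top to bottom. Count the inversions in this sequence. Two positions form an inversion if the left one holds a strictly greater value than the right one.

Sweep left to right; for each value list the smaller values that follow it:
2 → 1 → 1
10 → 1 → 1
33 → 1 → 1
1 → none → 0
45 → 37, 44 → 2
50 → 47, 37, 44 → 3
47 → 37, 44 → 2
37 → none → 0
44 → none → 0
Sum: 1 + 1 + 1 + 0 + 2 + 3 + 2 + 0 + 0 = 10

Inversions: 10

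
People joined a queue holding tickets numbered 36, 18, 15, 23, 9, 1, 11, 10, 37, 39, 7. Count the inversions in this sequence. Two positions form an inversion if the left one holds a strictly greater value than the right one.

31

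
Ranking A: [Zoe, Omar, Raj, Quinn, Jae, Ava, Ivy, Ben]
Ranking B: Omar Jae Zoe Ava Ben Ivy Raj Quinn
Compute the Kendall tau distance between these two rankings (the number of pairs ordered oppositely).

Assign each item its position (1..8) in the first ordering, then rewrite the second ordering as that position sequence:
positions: Zoe→1, Omar→2, Raj→3, Quinn→4, Jae→5, Ava→6, Ivy→7, Ben→8
second ordering as positions: [2, 5, 1, 6, 8, 7, 3, 4]
Discordant pairs = inversions in this position sequence.
2: 1 → 1
5: 1, 3, 4 → 3
1: 0
6: 3, 4 → 2
8: 7, 3, 4 → 3
7: 3, 4 → 2
3: 0
4: 0
Total: 1 + 3 + 0 + 2 + 3 + 2 + 0 + 0 = 11

11 discordant pairs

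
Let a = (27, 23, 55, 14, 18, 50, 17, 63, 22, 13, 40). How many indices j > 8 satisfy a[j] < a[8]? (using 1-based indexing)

3 such elements

The element at index 8 is 63.
Elements after it: 22, 13, 40
Those smaller than 63: 22, 13, 40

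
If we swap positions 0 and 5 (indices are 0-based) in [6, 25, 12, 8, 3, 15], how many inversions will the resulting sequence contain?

Inversions: 13

Positions 0 and 5 hold 6 and 15; after swapping, the array is [15, 25, 12, 8, 3, 6].
Sweep left to right; for each value list the smaller values that follow it:
15: 4
25: 4
12: 3
8: 2
3: 0
6: 0
Sum: 4 + 4 + 3 + 2 + 0 + 0 = 13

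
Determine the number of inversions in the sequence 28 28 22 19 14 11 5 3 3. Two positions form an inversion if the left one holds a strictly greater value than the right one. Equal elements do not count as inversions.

34 out-of-order pairs

For each element, count later entries that are smaller:
28: 7
28: 7
22: 6
19: 5
14: 4
11: 3
5: 2
3: 0
3: 0
Sum: 7 + 7 + 6 + 5 + 4 + 3 + 2 + 0 + 0 = 34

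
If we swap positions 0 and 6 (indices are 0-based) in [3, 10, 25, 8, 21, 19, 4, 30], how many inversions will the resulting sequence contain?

Positions 0 and 6 hold 3 and 4; after swapping, the array is [4, 10, 25, 8, 21, 19, 3, 30].
For each element, count later entries that are smaller:
4: 1
10: 2
25: 4
8: 1
21: 2
19: 1
3: 0
30: 0
Sum: 1 + 2 + 4 + 1 + 2 + 1 + 0 + 0 = 11

11 inversions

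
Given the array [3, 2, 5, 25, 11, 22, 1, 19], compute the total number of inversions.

11

Element-by-element contributions:
3 → 2, 1 → 2
2 → 1 → 1
5 → 1 → 1
25 → 11, 22, 1, 19 → 4
11 → 1 → 1
22 → 1, 19 → 2
1 → none → 0
19 → none → 0
Sum: 2 + 1 + 1 + 4 + 1 + 2 + 0 + 0 = 11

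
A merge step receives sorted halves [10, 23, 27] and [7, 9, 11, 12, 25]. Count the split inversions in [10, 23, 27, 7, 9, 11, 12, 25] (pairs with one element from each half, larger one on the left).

11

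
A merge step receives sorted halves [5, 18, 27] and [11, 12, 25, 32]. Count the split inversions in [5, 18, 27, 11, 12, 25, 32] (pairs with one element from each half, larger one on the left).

5 cross-inversions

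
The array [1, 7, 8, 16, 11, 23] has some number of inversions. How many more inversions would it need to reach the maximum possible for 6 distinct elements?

Maximum inversions for 6 distinct elements is C(6, 2) = 6·5/2 = 15.
Current inversions — for each element, count later smaller elements:
1: 0
7: 0
8: 0
16: 1
11: 0
23: 0
Current total: 0 + 0 + 0 + 1 + 0 + 0 = 1
Shortfall: 15 − 1 = 14

14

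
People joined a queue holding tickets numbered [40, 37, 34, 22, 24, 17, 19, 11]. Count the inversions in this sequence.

For each element, count later entries that are smaller:
40: 7
37: 6
34: 5
22: 3
24: 3
17: 1
19: 1
11: 0
Sum: 7 + 6 + 5 + 3 + 3 + 1 + 1 + 0 = 26

26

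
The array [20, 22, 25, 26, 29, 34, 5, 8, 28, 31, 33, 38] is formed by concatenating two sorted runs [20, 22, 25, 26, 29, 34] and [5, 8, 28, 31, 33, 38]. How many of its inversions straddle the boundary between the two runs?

For each element r of the right run, count left-run elements greater than r:
r = 5: 20, 22, 25, 26, 29, 34 → 6
r = 8: 20, 22, 25, 26, 29, 34 → 6
r = 28: 29, 34 → 2
r = 31: 34 → 1
r = 33: 34 → 1
r = 38: none → 0
Cross-inversions: 6 + 6 + 2 + 1 + 1 + 0 = 16

There are 16 split inversions.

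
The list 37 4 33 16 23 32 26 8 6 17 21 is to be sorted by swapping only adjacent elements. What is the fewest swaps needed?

There are 34 adjacent swaps.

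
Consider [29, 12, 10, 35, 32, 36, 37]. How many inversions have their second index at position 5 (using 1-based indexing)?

The element at index 5 is 32.
Elements before it: 29, 12, 10, 35
Those larger than 32: 35

1 such element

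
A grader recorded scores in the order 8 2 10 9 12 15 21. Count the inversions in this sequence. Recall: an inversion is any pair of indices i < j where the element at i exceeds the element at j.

There are 2 inversions.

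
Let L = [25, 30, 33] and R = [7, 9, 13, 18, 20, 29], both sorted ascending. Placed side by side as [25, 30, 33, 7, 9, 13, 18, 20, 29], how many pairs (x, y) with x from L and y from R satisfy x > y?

Split inversions: 17

Take each right-half value and tally the left-half values above it:
r = 7: 25, 30, 33 → 3
r = 9: 25, 30, 33 → 3
r = 13: 25, 30, 33 → 3
r = 18: 25, 30, 33 → 3
r = 20: 25, 30, 33 → 3
r = 29: 30, 33 → 2
Cross-inversions: 3 + 3 + 3 + 3 + 3 + 2 = 17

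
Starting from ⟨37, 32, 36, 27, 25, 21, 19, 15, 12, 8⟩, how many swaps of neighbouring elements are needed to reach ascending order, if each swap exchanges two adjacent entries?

44 adjacent swaps

The minimum number of adjacent swaps to sort an array equals its inversion count, since every such swap removes exactly one inversion.
Count inversions — for each element, later elements that are smaller:
37: 32, 36, 27, 25, 21, 19, 15, 12, 8 → 9
32: 27, 25, 21, 19, 15, 12, 8 → 7
36: 27, 25, 21, 19, 15, 12, 8 → 7
27: 25, 21, 19, 15, 12, 8 → 6
25: 21, 19, 15, 12, 8 → 5
21: 19, 15, 12, 8 → 4
19: 15, 12, 8 → 3
15: 12, 8 → 2
12: 8 → 1
8: none → 0
Total inversions: 9 + 7 + 7 + 6 + 5 + 4 + 3 + 2 + 1 + 0 = 44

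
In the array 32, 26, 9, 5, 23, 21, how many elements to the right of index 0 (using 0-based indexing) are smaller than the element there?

5 such elements

The element at index 0 is 32.
Elements after it: 26, 9, 5, 23, 21
Those smaller than 32: 26, 9, 5, 23, 21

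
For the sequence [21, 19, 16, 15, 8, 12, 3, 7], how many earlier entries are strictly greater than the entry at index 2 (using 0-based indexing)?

2

The element at index 2 is 16.
Elements before it: 21, 19
Those larger than 16: 21, 19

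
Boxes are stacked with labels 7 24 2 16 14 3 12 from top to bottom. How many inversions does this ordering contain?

Out-of-order pairs: 12

Inversion pairs (indices are 0-based):
(0,2): 7 > 2
(0,5): 7 > 3
(1,2): 24 > 2
(1,3): 24 > 16
(1,4): 24 > 14
(1,5): 24 > 3
(1,6): 24 > 12
(3,4): 16 > 14
(3,5): 16 > 3
(3,6): 16 > 12
(4,5): 14 > 3
(4,6): 14 > 12
That's 12 pairs.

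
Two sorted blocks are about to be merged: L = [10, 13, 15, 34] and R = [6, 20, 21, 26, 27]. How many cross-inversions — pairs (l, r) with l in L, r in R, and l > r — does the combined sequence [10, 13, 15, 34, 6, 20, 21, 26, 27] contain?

8

Take each right-half value and tally the left-half values above it:
r = 6: 10, 13, 15, 34 → 4
r = 20: 34 → 1
r = 21: 34 → 1
r = 26: 34 → 1
r = 27: 34 → 1
Cross-inversions: 4 + 1 + 1 + 1 + 1 = 8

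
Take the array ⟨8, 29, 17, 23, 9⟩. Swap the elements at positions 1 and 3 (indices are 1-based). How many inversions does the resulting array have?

6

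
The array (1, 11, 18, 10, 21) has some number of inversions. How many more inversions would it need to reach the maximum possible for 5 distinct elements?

8 inversions short

Maximum inversions for 5 distinct elements is C(5, 2) = 5·4/2 = 10.
Current inversions — for each element, count later smaller elements:
1: 0
11: 1
18: 1
10: 0
21: 0
Current total: 0 + 1 + 1 + 0 + 0 = 2
Shortfall: 10 − 2 = 8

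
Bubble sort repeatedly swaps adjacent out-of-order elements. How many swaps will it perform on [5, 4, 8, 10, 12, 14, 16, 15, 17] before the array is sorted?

Minimum adjacent swaps = number of inversions (each swap of adjacent out-of-order elements removes one inversion and no swap can remove more).
Count inversions — for each element, later elements that are smaller:
5: 4 → 1
4: none → 0
8: none → 0
10: none → 0
12: none → 0
14: none → 0
16: 15 → 1
15: none → 0
17: none → 0
Total inversions: 1 + 0 + 0 + 0 + 0 + 0 + 1 + 0 + 0 = 2

There are 2 swaps.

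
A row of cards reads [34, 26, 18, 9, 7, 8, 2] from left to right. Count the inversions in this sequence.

Inversions: 20

Element-by-element contributions:
34 → 26, 18, 9, 7, 8, 2 → 6
26 → 18, 9, 7, 8, 2 → 5
18 → 9, 7, 8, 2 → 4
9 → 7, 8, 2 → 3
7 → 2 → 1
8 → 2 → 1
2 → none → 0
Sum: 6 + 5 + 4 + 3 + 1 + 1 + 0 = 20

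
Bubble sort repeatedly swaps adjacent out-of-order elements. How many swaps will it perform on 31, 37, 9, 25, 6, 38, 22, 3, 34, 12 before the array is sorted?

There are 27 swaps.

The minimum number of adjacent swaps to sort an array equals its inversion count, since every such swap removes exactly one inversion.
Count inversions — for each element, later elements that are smaller:
31: 9, 25, 6, 22, 3, 12 → 6
37: 9, 25, 6, 22, 3, 34, 12 → 7
9: 6, 3 → 2
25: 6, 22, 3, 12 → 4
6: 3 → 1
38: 22, 3, 34, 12 → 4
22: 3, 12 → 2
3: none → 0
34: 12 → 1
12: none → 0
Total inversions: 6 + 7 + 2 + 4 + 1 + 4 + 2 + 0 + 1 + 0 = 27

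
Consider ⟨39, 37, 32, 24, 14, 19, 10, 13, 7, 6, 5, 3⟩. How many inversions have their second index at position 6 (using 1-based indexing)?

The element at index 6 is 19.
Elements before it: 39, 37, 32, 24, 14
Those larger than 19: 39, 37, 32, 24

4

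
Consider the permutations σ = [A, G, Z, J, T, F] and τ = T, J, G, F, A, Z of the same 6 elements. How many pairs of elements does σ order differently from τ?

10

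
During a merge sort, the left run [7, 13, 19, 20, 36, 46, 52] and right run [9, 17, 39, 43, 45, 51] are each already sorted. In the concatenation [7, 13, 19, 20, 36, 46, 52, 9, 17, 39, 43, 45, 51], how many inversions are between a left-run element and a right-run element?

Count, for every r in R, how many entries of L exceed r:
r = 9: 13, 19, 20, 36, 46, 52 → 6
r = 17: 19, 20, 36, 46, 52 → 5
r = 39: 46, 52 → 2
r = 43: 46, 52 → 2
r = 45: 46, 52 → 2
r = 51: 52 → 1
Cross-inversions: 6 + 5 + 2 + 2 + 2 + 1 = 18

18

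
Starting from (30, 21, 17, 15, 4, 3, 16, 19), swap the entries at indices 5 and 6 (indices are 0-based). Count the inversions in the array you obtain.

There are 21 inversions.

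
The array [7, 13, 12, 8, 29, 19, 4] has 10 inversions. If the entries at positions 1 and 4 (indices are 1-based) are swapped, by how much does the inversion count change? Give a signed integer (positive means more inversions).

+1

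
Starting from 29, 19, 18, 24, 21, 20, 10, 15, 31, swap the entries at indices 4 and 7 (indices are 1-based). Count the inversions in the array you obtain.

16

Positions 4 and 7 hold 24 and 10; after swapping, the array is [29, 19, 18, 10, 21, 20, 24, 15, 31].
Element-by-element contributions:
29 → 19, 18, 10, 21, 20, 24, 15 → 7
19 → 18, 10, 15 → 3
18 → 10, 15 → 2
10 → none → 0
21 → 20, 15 → 2
20 → 15 → 1
24 → 15 → 1
15 → none → 0
31 → none → 0
Sum: 7 + 3 + 2 + 0 + 2 + 1 + 1 + 0 + 0 = 16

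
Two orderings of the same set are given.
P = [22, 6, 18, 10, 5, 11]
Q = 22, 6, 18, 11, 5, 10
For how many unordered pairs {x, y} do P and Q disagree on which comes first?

Assign each item its position (1..6) in the first ordering, then rewrite the second ordering as that position sequence:
positions: 22→1, 6→2, 18→3, 10→4, 5→5, 11→6
second ordering as positions: [1, 2, 3, 6, 5, 4]
Discordant pairs = inversions in this position sequence.
1: 0
2: 0
3: 0
6: 5, 4 → 2
5: 4 → 1
4: 0
Total: 0 + 0 + 0 + 2 + 1 + 0 = 3

3 disagreeing pairs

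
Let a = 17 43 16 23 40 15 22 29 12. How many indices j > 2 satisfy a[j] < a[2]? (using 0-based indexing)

The element at index 2 is 16.
Elements after it: 23, 40, 15, 22, 29, 12
Those smaller than 16: 15, 12

2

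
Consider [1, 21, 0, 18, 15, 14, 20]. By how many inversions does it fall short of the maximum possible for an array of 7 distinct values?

Maximum inversions for 7 distinct elements is C(7, 2) = 7·6/2 = 21.
Current inversions — for each element, count later smaller elements:
1: 1
21: 5
0: 0
18: 2
15: 1
14: 0
20: 0
Current total: 1 + 5 + 0 + 2 + 1 + 0 + 0 = 9
Shortfall: 21 − 9 = 12

12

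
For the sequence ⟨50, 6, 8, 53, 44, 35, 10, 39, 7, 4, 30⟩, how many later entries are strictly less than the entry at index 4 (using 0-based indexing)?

6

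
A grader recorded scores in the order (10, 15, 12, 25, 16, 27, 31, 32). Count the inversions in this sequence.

2

Sweep left to right; for each value list the smaller values that follow it:
10: 0
15: 1
12: 0
25: 1
16: 0
27: 0
31: 0
32: 0
Sum: 0 + 1 + 0 + 1 + 0 + 0 + 0 + 0 = 2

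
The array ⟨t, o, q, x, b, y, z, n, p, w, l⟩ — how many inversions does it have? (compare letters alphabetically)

29 inversions

Sweep left to right; for each value list the smaller values that follow it:
t: 6
o: 3
q: 4
x: 5
b: 0
y: 4
z: 4
n: 1
p: 1
w: 1
l: 0
Sum: 6 + 3 + 4 + 5 + 0 + 4 + 4 + 1 + 1 + 1 + 0 = 29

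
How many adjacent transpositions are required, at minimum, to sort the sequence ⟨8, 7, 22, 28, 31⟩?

1

Minimum adjacent swaps = number of inversions (each swap of adjacent out-of-order elements removes one inversion and no swap can remove more).
Count inversions — for each element, later elements that are smaller:
8: 7 → 1
7: none → 0
22: none → 0
28: none → 0
31: none → 0
Total inversions: 1 + 0 + 0 + 0 + 0 = 1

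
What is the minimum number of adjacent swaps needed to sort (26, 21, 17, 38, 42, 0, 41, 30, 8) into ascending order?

19

The minimum number of adjacent swaps to sort an array equals its inversion count, since every such swap removes exactly one inversion.
Count inversions — for each element, later elements that are smaller:
26: 21, 17, 0, 8 → 4
21: 17, 0, 8 → 3
17: 0, 8 → 2
38: 0, 30, 8 → 3
42: 0, 41, 30, 8 → 4
0: none → 0
41: 30, 8 → 2
30: 8 → 1
8: none → 0
Total inversions: 4 + 3 + 2 + 3 + 4 + 0 + 2 + 1 + 0 = 19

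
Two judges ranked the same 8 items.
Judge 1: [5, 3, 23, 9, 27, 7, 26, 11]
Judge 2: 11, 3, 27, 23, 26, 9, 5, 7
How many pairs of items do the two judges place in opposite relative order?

16

Assign each item its position (1..8) in the first ordering, then rewrite the second ordering as that position sequence:
positions: 5→1, 3→2, 23→3, 9→4, 27→5, 7→6, 26→7, 11→8
second ordering as positions: [8, 2, 5, 3, 7, 4, 1, 6]
Discordant pairs = inversions in this position sequence.
8: 2, 5, 3, 7, 4, 1, 6 → 7
2: 1 → 1
5: 3, 4, 1 → 3
3: 1 → 1
7: 4, 1, 6 → 3
4: 1 → 1
1: 0
6: 0
Total: 7 + 1 + 3 + 1 + 3 + 1 + 0 + 0 = 16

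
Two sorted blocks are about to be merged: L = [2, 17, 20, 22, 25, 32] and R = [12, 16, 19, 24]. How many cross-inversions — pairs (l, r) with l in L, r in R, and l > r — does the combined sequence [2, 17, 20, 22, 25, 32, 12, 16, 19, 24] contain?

For each element r of the right run, count left-run elements greater than r:
r = 12: 17, 20, 22, 25, 32 → 5
r = 16: 17, 20, 22, 25, 32 → 5
r = 19: 20, 22, 25, 32 → 4
r = 24: 25, 32 → 2
Cross-inversions: 5 + 5 + 4 + 2 = 16

16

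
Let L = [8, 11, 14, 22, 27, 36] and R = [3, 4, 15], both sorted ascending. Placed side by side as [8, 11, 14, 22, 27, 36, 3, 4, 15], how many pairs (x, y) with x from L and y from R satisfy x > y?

Count, for every r in R, how many entries of L exceed r:
r = 3: 8, 11, 14, 22, 27, 36 → 6
r = 4: 8, 11, 14, 22, 27, 36 → 6
r = 15: 22, 27, 36 → 3
Cross-inversions: 6 + 6 + 3 = 15

Cross-inversions: 15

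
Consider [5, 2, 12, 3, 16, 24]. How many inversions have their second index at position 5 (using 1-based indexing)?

0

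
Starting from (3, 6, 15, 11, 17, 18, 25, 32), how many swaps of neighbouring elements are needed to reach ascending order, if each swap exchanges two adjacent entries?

1 adjacent swap

Each adjacent swap fixes exactly one inversion, so the minimum swap count equals the number of inversions.
Count inversions — for each element, later elements that are smaller:
3: none → 0
6: none → 0
15: 11 → 1
11: none → 0
17: none → 0
18: none → 0
25: none → 0
32: none → 0
Total inversions: 0 + 0 + 1 + 0 + 0 + 0 + 0 + 0 = 1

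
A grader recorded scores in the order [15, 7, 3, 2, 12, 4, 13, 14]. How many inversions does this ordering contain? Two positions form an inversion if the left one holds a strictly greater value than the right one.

Out-of-order pairs: 12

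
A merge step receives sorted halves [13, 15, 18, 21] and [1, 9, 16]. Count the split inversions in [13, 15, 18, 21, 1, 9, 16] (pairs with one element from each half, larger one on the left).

For each element r of the right run, count left-run elements greater than r:
r = 1: 13, 15, 18, 21 → 4
r = 9: 13, 15, 18, 21 → 4
r = 16: 18, 21 → 2
Cross-inversions: 4 + 4 + 2 = 10

There are 10 cross-inversions.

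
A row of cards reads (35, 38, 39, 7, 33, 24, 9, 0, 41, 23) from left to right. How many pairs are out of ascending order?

Sweep left to right; for each value list the smaller values that follow it:
35: 6
38: 6
39: 6
7: 1
33: 4
24: 3
9: 1
0: 0
41: 1
23: 0
Sum: 6 + 6 + 6 + 1 + 4 + 3 + 1 + 0 + 1 + 0 = 28

28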